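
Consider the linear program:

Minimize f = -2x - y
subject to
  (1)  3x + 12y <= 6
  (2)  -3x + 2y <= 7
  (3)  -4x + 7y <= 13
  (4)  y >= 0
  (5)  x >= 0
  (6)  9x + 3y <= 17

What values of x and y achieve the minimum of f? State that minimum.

Feasible corners and f = -2x - y:
  (0, 1/2) → f = -1/2
  (62/33, 1/33) → f = -125/33
  (0, 0) → f = 0
  (17/9, 0) → f = -34/9

x = 62/33, y = 1/33, minimum f = -125/33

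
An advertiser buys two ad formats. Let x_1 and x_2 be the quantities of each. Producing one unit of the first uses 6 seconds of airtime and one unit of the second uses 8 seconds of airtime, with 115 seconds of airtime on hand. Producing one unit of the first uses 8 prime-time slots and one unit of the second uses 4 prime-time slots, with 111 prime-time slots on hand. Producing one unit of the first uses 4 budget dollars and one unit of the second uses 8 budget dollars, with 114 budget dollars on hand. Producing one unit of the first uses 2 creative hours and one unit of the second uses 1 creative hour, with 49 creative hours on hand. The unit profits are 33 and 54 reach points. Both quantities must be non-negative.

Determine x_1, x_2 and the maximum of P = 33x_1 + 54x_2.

x_1 = 1/2, x_2 = 14, maximum P = 1545/2

Corner points and P = 33x_1 + 54x_2:
  (0, 0) → P = 0
  (0, 57/4) → P = 1539/2
  (111/8, 0) → P = 3663/8
  (107/10, 127/20) → P = 696
  (1/2, 14) → P = 1545/2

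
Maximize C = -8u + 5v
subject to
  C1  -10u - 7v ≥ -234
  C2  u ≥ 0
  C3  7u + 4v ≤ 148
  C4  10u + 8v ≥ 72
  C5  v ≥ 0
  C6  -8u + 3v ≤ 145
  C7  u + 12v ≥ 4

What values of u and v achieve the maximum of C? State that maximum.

u = 0, v = 234/7, maximum C = 1170/7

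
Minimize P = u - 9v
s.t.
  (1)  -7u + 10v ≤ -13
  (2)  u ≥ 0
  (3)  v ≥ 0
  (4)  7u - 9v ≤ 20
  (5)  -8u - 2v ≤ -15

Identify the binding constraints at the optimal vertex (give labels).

Corner points and P = u - 9v:
  (83/7, 7) → P = -358/7
  (88/47, 1/94) → P = 167/94
  (20/7, 0) → P = 20/7
  (15/8, 0) → P = 15/8

The minimum is at (83/7, 7). Substituting into each constraint, equality holds for (1) and (4); the remaining constraints have slack.

(1) and (4)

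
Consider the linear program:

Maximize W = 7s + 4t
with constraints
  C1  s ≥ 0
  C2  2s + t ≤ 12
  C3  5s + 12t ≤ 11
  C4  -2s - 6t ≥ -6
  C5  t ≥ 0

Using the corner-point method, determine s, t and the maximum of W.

Extreme points and W = 7s + 4t:
  (0, 11/12) → W = 11/3
  (0, 0) → W = 0
  (11/5, 0) → W = 77/5

s = 11/5, t = 0, maximum W = 77/5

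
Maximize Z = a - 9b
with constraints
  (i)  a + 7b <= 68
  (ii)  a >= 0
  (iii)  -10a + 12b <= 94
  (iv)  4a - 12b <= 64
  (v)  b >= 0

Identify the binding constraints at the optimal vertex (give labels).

(iv) and (v)

Feasible corners and Z = a - 9b:
  (79/41, 387/41) → Z = -3404/41
  (158/5, 26/5) → Z = -76/5
  (0, 47/6) → Z = -141/2
  (0, 0) → Z = 0
  (16, 0) → Z = 16

The maximum is at (16, 0). Substituting into each constraint, equality holds for (iv) and (v); the remaining constraints have slack.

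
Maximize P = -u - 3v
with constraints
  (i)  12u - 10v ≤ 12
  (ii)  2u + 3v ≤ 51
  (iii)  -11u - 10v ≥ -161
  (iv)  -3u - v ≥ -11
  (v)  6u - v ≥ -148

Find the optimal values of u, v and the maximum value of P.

u = -373/12, v = -77/2, maximum P = 1759/12

The binding constraints are 12u - 10v = 12 and 6u - v = -148.
Solving simultaneously gives u = -373/12, v = -77/2.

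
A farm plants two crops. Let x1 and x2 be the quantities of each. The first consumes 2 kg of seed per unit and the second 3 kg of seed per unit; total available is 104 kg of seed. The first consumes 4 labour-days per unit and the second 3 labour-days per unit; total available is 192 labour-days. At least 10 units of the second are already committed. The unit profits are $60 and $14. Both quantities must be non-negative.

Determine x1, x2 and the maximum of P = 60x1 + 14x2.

x1 = 37, x2 = 10, maximum P = 2360

Extreme points and P = 60x1 + 14x2:
  (0, 104/3) → P = 1456/3
  (0, 10) → P = 140
  (37, 10) → P = 2360

At the optimal vertex, 2x1 + 3x2 = 104 and x2 = 10.
Solving simultaneously gives x1 = 37, x2 = 10.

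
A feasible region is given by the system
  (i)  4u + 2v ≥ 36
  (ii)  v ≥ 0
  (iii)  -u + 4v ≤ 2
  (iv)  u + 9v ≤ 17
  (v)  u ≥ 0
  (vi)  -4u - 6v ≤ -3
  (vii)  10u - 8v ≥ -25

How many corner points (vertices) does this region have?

3

Intersecting each pair of boundary lines and keeping only the points that satisfy every inequality leaves:
  (9, 0)
  (145/17, 16/17)
  (17, 0)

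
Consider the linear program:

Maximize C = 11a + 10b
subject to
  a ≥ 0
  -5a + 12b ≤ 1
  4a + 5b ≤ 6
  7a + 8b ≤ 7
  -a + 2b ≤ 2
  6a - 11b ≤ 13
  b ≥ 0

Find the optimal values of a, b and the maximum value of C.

a = 1, b = 0, maximum C = 11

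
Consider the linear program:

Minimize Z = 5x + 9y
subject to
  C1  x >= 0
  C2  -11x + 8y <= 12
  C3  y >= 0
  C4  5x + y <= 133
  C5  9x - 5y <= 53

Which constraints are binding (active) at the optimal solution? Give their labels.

Extreme points and Z = 5x + 9y:
  (0, 3/2) → Z = 27/2
  (0, 0) → Z = 0
  (1052/51, 1523/51) → Z = 18967/51
  (53/9, 0) → Z = 265/9
  (359/17, 466/17) → Z = 5989/17

The minimum is at (0, 0). Substituting into each constraint, equality holds for C1 and C3; the remaining constraints have slack.

C1 and C3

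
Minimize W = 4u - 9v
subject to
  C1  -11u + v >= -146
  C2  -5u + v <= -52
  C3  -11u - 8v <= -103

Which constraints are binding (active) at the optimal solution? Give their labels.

C1 and C2

Extreme points and W = 4u - 9v:
  (47/3, 79/3) → W = -523/3
  (1271/99, -43/9) → W = 9341/99
  (173/17, -19/17) → W = 863/17

The minimum is at (47/3, 79/3). Substituting into each constraint, equality holds for C1 and C2; the remaining constraints have slack.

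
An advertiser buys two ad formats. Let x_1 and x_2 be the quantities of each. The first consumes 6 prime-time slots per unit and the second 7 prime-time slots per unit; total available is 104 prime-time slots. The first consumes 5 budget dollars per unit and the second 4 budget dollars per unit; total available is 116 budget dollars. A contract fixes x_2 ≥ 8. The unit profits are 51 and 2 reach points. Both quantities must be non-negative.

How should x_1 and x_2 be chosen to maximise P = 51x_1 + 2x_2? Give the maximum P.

The optimum lies where 6x_1 + 7x_2 = 104 and x_2 = 8.
Solving simultaneously gives x_1 = 8, x_2 = 8.

x_1 = 8, x_2 = 8, maximum P = 424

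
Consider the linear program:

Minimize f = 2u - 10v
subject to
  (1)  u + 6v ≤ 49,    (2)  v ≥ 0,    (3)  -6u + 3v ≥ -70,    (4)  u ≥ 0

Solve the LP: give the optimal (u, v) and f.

u = 0, v = 49/6, minimum f = -245/3

The binding constraints are u + 6v = 49 and u = 0.
Solving simultaneously gives u = 0, v = 49/6.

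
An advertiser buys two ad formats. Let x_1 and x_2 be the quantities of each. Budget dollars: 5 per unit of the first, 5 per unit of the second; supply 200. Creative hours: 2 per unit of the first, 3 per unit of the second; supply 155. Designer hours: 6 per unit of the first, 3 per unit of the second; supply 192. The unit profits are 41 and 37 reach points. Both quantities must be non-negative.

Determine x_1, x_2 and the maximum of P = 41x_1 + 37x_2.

x_1 = 24, x_2 = 16, maximum P = 1576

Corner points and P = 41x_1 + 37x_2:
  (0, 0) → P = 0
  (0, 40) → P = 1480
  (32, 0) → P = 1312
  (24, 16) → P = 1576

At the optimal vertex, 5x_1 + 5x_2 = 200 and 6x_1 + 3x_2 = 192.
Solving simultaneously gives x_1 = 24, x_2 = 16.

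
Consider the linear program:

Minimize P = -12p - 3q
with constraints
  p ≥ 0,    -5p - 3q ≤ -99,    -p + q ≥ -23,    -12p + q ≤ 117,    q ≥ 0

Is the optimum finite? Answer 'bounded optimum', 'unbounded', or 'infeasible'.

unbounded

From the feasible point (0, 33), moving in the direction (1, 12) keeps every constraint satisfied while P decreases without bound.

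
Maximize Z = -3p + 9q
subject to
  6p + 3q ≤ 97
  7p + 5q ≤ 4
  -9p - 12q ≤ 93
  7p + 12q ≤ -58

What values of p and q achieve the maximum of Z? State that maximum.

p = -35/2, q = 43/8, maximum Z = 807/8

Vertices and Z = -3p + 9q:
  (171/13, -229/13) → Z = -198
  (338/49, -62/7) → Z = -4920/49
  (-35/2, 43/8) → Z = 807/8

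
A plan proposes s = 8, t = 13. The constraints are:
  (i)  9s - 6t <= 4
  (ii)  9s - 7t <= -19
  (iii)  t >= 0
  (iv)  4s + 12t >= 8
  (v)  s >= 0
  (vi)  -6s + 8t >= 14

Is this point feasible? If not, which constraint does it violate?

(i): -6 ≤ 4 ✓
(ii): -19 ≤ -19 ✓
(iii): 13 ≥ 0 ✓
(iv): 188 ≥ 8 ✓
(v): 8 ≥ 0 ✓
(vi): 56 ≥ 14 ✓

feasible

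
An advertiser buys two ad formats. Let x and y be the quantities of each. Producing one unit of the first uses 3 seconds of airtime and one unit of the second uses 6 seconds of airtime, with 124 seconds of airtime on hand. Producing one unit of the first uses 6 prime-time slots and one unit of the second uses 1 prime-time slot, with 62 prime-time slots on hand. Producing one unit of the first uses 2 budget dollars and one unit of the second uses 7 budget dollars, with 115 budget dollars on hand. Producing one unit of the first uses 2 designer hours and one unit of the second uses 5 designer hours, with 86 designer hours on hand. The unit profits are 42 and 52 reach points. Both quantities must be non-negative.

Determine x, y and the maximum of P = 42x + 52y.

Vertices and P = 42x + 52y:
  (0, 0) → P = 0
  (0, 115/7) → P = 5980/7
  (31/3, 0) → P = 434
  (8, 14) → P = 1064
  (27/4, 29/2) → P = 2075/2

x = 8, y = 14, maximum P = 1064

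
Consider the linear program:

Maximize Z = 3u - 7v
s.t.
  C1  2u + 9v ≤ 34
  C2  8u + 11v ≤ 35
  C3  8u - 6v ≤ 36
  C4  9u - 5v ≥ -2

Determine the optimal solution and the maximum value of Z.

Feasible corners and Z = 3u - 7v:
  (303/68, -1/17) → Z = 937/68
  (153/139, 331/139) → Z = -1858/139
  (-96/7, -170/7) → Z = 902/7

The binding constraints are 8u - 6v = 36 and 9u - 5v = -2.
Solving simultaneously gives u = -96/7, v = -170/7.

u = -96/7, v = -170/7, maximum Z = 902/7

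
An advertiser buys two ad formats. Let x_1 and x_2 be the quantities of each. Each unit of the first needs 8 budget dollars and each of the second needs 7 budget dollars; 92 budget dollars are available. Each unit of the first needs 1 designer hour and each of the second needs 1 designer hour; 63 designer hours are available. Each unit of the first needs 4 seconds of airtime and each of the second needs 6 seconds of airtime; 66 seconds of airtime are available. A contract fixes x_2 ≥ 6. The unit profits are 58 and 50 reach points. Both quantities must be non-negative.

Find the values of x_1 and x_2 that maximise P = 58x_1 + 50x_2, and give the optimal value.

Corner points and P = 58x_1 + 50x_2:
  (0, 11) → P = 550
  (0, 6) → P = 300
  (9/2, 8) → P = 661
  (25/4, 6) → P = 1325/2

x_1 = 25/4, x_2 = 6, maximum P = 1325/2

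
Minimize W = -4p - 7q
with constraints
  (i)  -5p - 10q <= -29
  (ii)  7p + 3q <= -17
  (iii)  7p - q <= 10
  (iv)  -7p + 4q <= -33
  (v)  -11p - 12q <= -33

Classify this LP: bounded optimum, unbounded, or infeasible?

infeasible

The boundaries 7p + 3q = -17 and -11p - 12q = -33 meet at (-101/17, 418/51), but that point violates -7p + 4q ≤ -33. Every candidate vertex is excluded by some other constraint, so the feasible region is empty.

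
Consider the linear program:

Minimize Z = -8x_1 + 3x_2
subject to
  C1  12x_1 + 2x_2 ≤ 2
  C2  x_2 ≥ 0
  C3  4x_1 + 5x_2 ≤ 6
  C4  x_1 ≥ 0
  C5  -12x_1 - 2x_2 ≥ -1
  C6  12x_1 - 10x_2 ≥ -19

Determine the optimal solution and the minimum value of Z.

Vertices and Z = -8x_1 + 3x_2:
  (0, 0) → Z = 0
  (1/12, 0) → Z = -2/3
  (0, 1/2) → Z = 3/2

x_1 = 1/12, x_2 = 0, minimum Z = -2/3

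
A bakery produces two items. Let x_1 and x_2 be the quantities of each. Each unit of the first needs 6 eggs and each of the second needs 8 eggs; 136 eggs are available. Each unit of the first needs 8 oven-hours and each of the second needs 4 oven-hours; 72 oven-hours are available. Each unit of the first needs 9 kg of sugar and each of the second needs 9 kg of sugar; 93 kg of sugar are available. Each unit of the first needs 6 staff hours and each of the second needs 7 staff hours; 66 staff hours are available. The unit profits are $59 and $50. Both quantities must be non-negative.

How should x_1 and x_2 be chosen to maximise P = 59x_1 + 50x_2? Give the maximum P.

x_1 = 23/3, x_2 = 8/3, maximum P = 1757/3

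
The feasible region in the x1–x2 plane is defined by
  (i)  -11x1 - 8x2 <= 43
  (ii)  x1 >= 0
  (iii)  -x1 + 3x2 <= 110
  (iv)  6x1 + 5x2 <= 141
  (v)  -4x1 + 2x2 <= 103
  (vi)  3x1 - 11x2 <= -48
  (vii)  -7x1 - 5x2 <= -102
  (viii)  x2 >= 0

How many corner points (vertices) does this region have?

Pairwise boundary intersections that survive every other constraint:
  (0, 141/5)
  (0, 102/5)
  (437/27, 79/9)
  (441/46, 321/46)

4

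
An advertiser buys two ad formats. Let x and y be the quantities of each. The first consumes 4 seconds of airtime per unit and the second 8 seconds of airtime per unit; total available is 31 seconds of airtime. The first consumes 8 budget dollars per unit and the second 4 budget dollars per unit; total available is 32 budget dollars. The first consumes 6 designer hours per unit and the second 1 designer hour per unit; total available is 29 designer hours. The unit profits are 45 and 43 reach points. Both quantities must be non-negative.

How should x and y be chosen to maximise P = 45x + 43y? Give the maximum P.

x = 11/4, y = 5/2, maximum P = 925/4

The binding constraints are 4x + 8y = 31 and 8x + 4y = 32.
Solving simultaneously gives x = 11/4, y = 5/2.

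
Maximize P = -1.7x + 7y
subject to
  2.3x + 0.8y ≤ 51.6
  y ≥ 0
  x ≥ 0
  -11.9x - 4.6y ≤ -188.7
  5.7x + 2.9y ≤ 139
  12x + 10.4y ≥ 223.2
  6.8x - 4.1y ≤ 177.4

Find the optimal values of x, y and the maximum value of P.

x = 0, y = 1390/29, maximum P = 9730/29

Extreme points and P = -1.7x + 7y:
  (516/23, 0) → P = -4386/115
  (3844/211, 2558/211) → P = 56856/1055
  (93/5, 0) → P = -1581/50
  (0, 1887/46) → P = 13209/46
  (0, 1390/29) → P = 9730/29
  (11697/857, 4896/857) → P = 143871/8570

The binding constraints are x = 0 and 5.7x + 2.9y = 139.
Solving simultaneously gives x = 0, y = 1390/29.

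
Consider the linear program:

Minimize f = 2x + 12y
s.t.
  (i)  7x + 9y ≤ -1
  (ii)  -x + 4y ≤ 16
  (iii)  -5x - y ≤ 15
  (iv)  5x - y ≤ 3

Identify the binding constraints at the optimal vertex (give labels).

Corner points and f = 2x + 12y:
  (-67/19, 50/19) → f = 466/19
  (1/2, -1/2) → f = -5
  (-6/5, -9) → f = -552/5

The minimum is at (-6/5, -9). Substituting into each constraint, equality holds for (iii) and (iv); the remaining constraints have slack.

(iii) and (iv)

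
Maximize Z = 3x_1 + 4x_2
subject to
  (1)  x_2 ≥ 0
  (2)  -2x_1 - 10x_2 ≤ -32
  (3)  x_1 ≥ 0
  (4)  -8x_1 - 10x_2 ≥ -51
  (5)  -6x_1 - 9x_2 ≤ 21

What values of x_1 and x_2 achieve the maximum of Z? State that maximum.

x_1 = 0, x_2 = 51/10, maximum Z = 102/5

At the optimal vertex, x_1 = 0 and -8x_1 - 10x_2 = -51.
Solving simultaneously gives x_1 = 0, x_2 = 51/10.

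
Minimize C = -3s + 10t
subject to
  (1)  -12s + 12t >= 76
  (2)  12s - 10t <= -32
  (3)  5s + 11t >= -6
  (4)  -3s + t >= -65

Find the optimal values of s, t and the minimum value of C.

s = -227/48, t = 77/48, minimum C = 1451/48

Vertices and C = -3s + 10t:
  (47/3, 22) → C = 173
  (-227/48, 77/48) → C = 1451/48
  (341/9, 146/3) → C = 373
The feasible region is unbounded (it extends along (1, 3), (-11, 5)), but C strictly increases along every unbounded feasible direction, so there is no improving ray and the minimum is attained at a vertex.

The optimum lies where -12s + 12t = 76 and 5s + 11t = -6.
Solving simultaneously gives s = -227/48, t = 77/48.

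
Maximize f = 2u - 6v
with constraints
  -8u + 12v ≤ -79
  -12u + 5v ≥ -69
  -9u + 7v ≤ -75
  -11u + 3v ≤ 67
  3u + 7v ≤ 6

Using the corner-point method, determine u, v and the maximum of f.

Feasible corners and f = 2u - 6v:
  (36/13, -93/13) → f = 630/13
  (-542/19, -1563/19) → f = 8294/19
  (-347/25, -714/25) → f = 718/5

The optimum lies where -12u + 5v = -69 and -11u + 3v = 67.
Solving simultaneously gives u = -542/19, v = -1563/19.

u = -542/19, v = -1563/19, maximum f = 8294/19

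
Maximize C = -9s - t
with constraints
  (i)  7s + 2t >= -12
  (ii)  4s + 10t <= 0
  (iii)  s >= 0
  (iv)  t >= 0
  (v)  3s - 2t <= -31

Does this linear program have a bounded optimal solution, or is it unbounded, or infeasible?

infeasible

The boundaries 4s + 10t = 0 and s = 0 meet at (0, 0), but that point violates 3s - 2t ≤ -31. Every candidate vertex is excluded by some other constraint, so the feasible region is empty.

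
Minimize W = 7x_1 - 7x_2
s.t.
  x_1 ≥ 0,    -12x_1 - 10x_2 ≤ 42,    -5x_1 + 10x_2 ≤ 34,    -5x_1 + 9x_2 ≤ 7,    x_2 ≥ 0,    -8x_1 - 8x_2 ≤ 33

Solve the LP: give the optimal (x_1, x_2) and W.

The feasible region is unbounded (it extends along (2, 1), (1, 0)), but W strictly increases along every unbounded feasible direction, so there is no improving ray and the minimum is attained at a vertex.

The binding constraints are x_1 = 0 and -5x_1 + 9x_2 = 7.
Solving simultaneously gives x_1 = 0, x_2 = 7/9.

x_1 = 0, x_2 = 7/9, minimum W = -49/9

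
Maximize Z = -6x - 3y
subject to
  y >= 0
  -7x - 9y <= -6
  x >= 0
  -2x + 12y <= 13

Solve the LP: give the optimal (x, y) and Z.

Vertices and Z = -6x - 3y:
  (6/7, 0) → Z = -36/7
  (0, 2/3) → Z = -2
  (0, 13/12) → Z = -13/4
The feasible region is unbounded (it extends along (6, 1), (1, 0)), but Z strictly decreases along every unbounded feasible direction, so there is no improving ray and the maximum is attained at a vertex.

At the optimal vertex, -7x - 9y = -6 and x = 0.
Solving simultaneously gives x = 0, y = 2/3.

x = 0, y = 2/3, maximum Z = -2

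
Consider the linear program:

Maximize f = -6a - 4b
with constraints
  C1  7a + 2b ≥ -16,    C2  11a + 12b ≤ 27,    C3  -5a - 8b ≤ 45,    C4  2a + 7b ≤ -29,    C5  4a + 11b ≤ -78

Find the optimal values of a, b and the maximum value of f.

a = 129/23, b = -210/23, maximum f = 66/23

Vertices and f = -6a - 4b:
  (27, -45/2) → f = -72
  (1233/73, -966/73) → f = -3534/73
  (129/23, -210/23) → f = 66/23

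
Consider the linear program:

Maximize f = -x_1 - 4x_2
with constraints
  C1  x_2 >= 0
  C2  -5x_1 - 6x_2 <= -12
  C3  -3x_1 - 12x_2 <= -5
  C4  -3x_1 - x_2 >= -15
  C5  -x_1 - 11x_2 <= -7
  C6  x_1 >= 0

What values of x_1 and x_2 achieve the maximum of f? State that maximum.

Feasible corners and f = -x_1 - 4x_2:
  (90/49, 23/49) → f = -26/7
  (0, 2) → f = -8
  (79/16, 3/16) → f = -91/16
  (0, 15) → f = -60

x_1 = 90/49, x_2 = 23/49, maximum f = -26/7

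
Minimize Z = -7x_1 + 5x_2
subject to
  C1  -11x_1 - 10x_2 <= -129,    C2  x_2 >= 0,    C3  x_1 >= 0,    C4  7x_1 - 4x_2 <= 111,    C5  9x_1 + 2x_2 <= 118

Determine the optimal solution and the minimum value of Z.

x_1 = 118/9, x_2 = 0, minimum Z = -826/9

Vertices and Z = -7x_1 + 5x_2:
  (129/11, 0) → Z = -903/11
  (0, 129/10) → Z = 129/2
  (118/9, 0) → Z = -826/9
  (0, 59) → Z = 295

At the optimal vertex, x_2 = 0 and 9x_1 + 2x_2 = 118.
Solving simultaneously gives x_1 = 118/9, x_2 = 0.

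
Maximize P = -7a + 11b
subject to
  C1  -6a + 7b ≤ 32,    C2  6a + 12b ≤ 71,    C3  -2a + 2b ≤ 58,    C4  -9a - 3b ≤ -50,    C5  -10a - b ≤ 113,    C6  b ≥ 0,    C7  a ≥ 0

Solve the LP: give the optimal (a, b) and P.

At the optimal vertex, 6a + 12b = 71 and -9a - 3b = -50.
Solving simultaneously gives a = 43/10, b = 113/30.

a = 43/10, b = 113/30, maximum P = 34/3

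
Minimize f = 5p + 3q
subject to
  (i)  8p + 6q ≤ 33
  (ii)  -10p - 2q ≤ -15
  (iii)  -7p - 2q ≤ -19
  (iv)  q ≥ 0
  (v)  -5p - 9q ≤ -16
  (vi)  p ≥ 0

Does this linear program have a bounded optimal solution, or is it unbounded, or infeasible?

bounded optimum

Feasible corners and f = 5p + 3q:
  (24/13, 79/26) → f = 477/26
  (33/8, 0) → f = 165/8
  (139/53, 17/53) → f = 746/53
  (16/5, 0) → f = 16
The feasible region has finitely many vertices and no improving ray; the minimum is 746/53 at (139/53, 17/53).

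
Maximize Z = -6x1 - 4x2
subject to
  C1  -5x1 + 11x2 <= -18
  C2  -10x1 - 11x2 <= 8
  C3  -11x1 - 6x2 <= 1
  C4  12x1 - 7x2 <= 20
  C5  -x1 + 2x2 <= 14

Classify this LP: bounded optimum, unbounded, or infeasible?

Corner points and Z = -6x1 - 4x2:
  (2/3, -4/3) → Z = 4/3
  (94/97, -116/97) → Z = -100/97
  (82/101, -148/101) → Z = 100/101
The feasible region has finitely many vertices and no improving ray; the maximum is 4/3 at (2/3, -4/3).

bounded optimum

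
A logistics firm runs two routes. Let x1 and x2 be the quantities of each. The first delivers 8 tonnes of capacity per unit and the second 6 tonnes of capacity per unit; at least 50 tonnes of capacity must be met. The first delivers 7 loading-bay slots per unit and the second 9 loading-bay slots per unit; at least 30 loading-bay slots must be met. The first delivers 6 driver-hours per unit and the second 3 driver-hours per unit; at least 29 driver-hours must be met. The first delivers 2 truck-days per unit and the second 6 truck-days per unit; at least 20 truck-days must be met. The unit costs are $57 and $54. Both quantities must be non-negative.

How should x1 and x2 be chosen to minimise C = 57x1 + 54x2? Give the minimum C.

Corner points and C = 57x1 + 54x2:
  (0, 29/3) → C = 522
  (10, 0) → C = 570
  (2, 17/3) → C = 420
  (5, 5/3) → C = 375
The feasible region is unbounded (it extends along (0, 1), (1, 0)), but C strictly increases along every unbounded feasible direction, so there is no improving ray and the minimum is attained at a vertex.

At the optimal vertex, 8x1 + 6x2 = 50 and 2x1 + 6x2 = 20.
Solving simultaneously gives x1 = 5, x2 = 5/3.

x1 = 5, x2 = 5/3, minimum C = 375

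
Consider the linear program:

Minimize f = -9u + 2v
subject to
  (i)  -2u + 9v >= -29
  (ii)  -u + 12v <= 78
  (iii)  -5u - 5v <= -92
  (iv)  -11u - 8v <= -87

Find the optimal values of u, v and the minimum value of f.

u = 70, v = 37/3, minimum f = -1816/3

Feasible corners and f = -9u + 2v:
  (70, 37/3) → f = -1816/3
  (973/55, 39/55) → f = -789/5
  (714/65, 482/65) → f = -5462/65

The optimum lies where -2u + 9v = -29 and -u + 12v = 78.
Solving simultaneously gives u = 70, v = 37/3.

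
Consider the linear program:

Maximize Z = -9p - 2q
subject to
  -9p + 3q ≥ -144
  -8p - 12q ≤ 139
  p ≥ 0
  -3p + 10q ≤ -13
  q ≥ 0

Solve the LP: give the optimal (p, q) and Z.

Corner points and Z = -9p - 2q:
  (467/27, 35/9) → Z = -1471/9
  (16, 0) → Z = -144
  (13/3, 0) → Z = -39

p = 13/3, q = 0, maximum Z = -39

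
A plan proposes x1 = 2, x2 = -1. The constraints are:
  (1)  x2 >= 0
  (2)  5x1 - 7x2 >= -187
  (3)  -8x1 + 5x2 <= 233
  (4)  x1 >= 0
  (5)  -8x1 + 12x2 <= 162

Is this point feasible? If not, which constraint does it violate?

not feasible — violates (1)

Constraint (1): x2 = -1, which is not ≥ 0. All other constraints are satisfied.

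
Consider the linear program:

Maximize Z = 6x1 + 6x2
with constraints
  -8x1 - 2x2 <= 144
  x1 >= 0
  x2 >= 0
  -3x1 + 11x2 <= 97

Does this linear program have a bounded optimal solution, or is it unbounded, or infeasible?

unbounded

From the feasible point (0, 0), moving in the direction (11, 3) keeps every constraint satisfied while Z increases without bound.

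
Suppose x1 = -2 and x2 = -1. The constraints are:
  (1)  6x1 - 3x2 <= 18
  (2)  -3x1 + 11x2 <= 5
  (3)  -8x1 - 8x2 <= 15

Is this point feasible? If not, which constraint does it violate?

Constraint (3): -8x1 - 8x2 = 24, which is not ≤ 15. All other constraints are satisfied.

not feasible — violates (3)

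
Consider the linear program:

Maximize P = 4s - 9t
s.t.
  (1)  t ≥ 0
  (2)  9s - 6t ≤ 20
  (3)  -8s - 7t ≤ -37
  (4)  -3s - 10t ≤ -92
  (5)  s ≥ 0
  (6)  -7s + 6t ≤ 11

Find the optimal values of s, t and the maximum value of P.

s = 188/27, t = 64/9, maximum P = -976/27

Feasible corners and P = 4s - 9t:
  (188/27, 64/9) → P = -976/27
  (31/2, 239/12) → P = -469/4
  (221/44, 677/88) → P = -4325/88

The optimum lies where 9s - 6t = 20 and -3s - 10t = -92.
Solving simultaneously gives s = 188/27, t = 64/9.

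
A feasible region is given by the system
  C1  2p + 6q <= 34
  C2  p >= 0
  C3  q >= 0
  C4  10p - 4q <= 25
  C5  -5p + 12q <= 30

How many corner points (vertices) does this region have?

4

Pairwise boundary intersections that survive every other constraint:
  (0, 0)
  (0, 5/2)
  (5/2, 0)
  (21/5, 17/4)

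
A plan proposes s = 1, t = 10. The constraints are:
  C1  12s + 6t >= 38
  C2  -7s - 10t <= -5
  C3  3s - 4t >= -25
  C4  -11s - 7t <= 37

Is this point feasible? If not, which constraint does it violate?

Constraint C3: 3s - 4t = -37, which is not ≥ -25. All other constraints are satisfied.

not feasible — violates C3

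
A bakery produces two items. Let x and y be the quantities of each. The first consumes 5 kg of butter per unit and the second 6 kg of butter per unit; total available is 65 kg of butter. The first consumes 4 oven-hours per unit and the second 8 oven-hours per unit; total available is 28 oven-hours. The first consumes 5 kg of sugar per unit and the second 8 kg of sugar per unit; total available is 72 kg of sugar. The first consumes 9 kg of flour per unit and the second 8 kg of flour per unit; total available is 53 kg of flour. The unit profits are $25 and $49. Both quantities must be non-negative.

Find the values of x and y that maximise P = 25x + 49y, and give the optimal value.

x = 5, y = 1, maximum P = 174

Vertices and P = 25x + 49y:
  (0, 0) → P = 0
  (0, 7/2) → P = 343/2
  (53/9, 0) → P = 1325/9
  (5, 1) → P = 174

The binding constraints are 4x + 8y = 28 and 9x + 8y = 53.
Solving simultaneously gives x = 5, y = 1.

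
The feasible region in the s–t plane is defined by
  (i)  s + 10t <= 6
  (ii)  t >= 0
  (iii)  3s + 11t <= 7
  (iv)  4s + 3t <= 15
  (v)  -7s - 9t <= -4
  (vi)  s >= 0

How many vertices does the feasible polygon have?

Intersecting each pair of boundary lines and keeping only the points that satisfy every inequality leaves:
  (4/19, 11/19)
  (0, 3/5)
  (7/3, 0)
  (4/7, 0)
  (0, 4/9)

5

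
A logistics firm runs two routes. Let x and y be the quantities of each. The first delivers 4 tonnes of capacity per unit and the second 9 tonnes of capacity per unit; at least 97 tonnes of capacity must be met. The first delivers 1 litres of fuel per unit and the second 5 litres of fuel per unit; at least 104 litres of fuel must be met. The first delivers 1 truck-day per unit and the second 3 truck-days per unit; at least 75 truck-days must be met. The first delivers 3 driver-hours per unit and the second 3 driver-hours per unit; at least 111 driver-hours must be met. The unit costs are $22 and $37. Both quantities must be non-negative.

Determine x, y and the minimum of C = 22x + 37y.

Corner points and C = 22x + 37y:
  (0, 37) → C = 1369
  (104, 0) → C = 2288
  (63/2, 29/2) → C = 2459/2
  (18, 19) → C = 1099
The feasible region is unbounded (it extends along (0, 1), (1, 0)), but C strictly increases along every unbounded feasible direction, so there is no improving ray and the minimum is attained at a vertex.

x = 18, y = 19, minimum C = 1099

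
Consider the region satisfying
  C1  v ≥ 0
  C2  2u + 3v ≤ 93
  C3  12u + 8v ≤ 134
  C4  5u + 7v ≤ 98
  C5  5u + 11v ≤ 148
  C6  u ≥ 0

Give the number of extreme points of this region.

5

Of the 15 pairwise boundary intersections, those satisfying every inequality are:
  (67/6, 0)
  (0, 0)
  (7/2, 23/2)
  (21/10, 25/2)
  (0, 148/11)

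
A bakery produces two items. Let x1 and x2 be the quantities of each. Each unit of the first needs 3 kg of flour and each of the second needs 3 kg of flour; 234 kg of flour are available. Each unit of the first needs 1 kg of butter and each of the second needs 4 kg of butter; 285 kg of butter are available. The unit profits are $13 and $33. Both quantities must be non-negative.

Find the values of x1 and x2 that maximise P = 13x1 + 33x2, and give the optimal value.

Extreme points and P = 13x1 + 33x2:
  (0, 0) → P = 0
  (0, 285/4) → P = 9405/4
  (78, 0) → P = 1014
  (9, 69) → P = 2394

At the optimal vertex, 3x1 + 3x2 = 234 and x1 + 4x2 = 285.
Solving simultaneously gives x1 = 9, x2 = 69.

x1 = 9, x2 = 69, maximum P = 2394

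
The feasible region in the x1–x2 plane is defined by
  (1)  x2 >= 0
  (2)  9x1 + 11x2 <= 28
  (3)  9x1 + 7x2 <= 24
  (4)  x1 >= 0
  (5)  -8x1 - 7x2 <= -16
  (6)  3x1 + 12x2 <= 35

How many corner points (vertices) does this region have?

Pairwise boundary intersections that survive every other constraint:
  (8/3, 0)
  (2, 0)
  (17/9, 1)
  (0, 28/11)
  (0, 16/7)

5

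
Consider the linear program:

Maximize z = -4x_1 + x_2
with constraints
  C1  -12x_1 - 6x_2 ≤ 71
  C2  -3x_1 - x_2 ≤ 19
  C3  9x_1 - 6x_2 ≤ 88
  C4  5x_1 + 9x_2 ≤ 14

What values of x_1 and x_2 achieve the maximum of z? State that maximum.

x_1 = -185/22, x_2 = 137/22, maximum z = 877/22

Vertices and z = -4x_1 + x_2:
  (-43/6, 5/2) → z = 187/6
  (17/21, -565/42) → z = -701/42
  (-185/22, 137/22) → z = 877/22
  (292/37, -314/111) → z = -3818/111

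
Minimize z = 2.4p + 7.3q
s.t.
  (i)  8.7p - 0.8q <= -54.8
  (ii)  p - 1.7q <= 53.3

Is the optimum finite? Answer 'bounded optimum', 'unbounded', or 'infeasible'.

From the feasible point (-13580/1399, -51851/1399), moving in the direction (-1.7, -1) keeps every constraint satisfied while z decreases without bound.

unbounded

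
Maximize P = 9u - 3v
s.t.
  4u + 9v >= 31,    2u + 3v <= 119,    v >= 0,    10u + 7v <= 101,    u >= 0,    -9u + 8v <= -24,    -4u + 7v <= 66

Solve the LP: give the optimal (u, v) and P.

u = 101/10, v = 0, maximum P = 909/10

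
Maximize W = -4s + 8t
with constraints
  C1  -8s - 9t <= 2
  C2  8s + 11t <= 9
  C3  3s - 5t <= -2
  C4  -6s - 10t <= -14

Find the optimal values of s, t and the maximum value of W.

Feasible corners and W = -4s + 8t:
  (-103/16, 11/2) → W = 279/4
  (-73/13, 62/13) → W = 788/13
  (-32/7, 29/7) → W = 360/7

s = -103/16, t = 11/2, maximum W = 279/4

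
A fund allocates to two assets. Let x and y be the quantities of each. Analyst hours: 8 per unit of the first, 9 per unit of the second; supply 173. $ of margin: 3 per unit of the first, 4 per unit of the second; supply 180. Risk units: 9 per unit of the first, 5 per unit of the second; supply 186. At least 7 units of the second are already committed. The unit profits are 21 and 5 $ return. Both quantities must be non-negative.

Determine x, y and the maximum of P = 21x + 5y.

x = 55/4, y = 7, maximum P = 1295/4

Vertices and P = 21x + 5y:
  (0, 173/9) → P = 865/9
  (0, 7) → P = 35
  (55/4, 7) → P = 1295/4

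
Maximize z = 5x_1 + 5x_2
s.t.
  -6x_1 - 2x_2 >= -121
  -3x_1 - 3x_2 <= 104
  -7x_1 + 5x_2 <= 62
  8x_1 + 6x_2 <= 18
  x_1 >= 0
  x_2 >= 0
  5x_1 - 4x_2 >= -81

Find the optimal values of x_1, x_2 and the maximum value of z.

Vertices and z = 5x_1 + 5x_2:
  (0, 3) → z = 15
  (9/4, 0) → z = 45/4
  (0, 0) → z = 0

At the optimal vertex, 8x_1 + 6x_2 = 18 and x_1 = 0.
Solving simultaneously gives x_1 = 0, x_2 = 3.

x_1 = 0, x_2 = 3, maximum z = 15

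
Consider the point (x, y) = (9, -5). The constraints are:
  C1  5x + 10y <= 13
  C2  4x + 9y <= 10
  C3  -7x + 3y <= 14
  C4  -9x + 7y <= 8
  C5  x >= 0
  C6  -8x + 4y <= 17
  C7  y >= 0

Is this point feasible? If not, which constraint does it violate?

not feasible — violates C7

Constraint C7: y = -5, which is not ≥ 0. All other constraints are satisfied.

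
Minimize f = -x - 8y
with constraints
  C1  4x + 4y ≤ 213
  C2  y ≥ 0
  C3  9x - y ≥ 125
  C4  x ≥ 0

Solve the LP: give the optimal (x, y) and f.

Feasible corners and f = -x - 8y:
  (213/4, 0) → f = -213/4
  (713/40, 1417/40) → f = -12049/40
  (125/9, 0) → f = -125/9

The binding constraints are 4x + 4y = 213 and 9x - y = 125.
Solving simultaneously gives x = 713/40, y = 1417/40.

x = 713/40, y = 1417/40, minimum f = -12049/40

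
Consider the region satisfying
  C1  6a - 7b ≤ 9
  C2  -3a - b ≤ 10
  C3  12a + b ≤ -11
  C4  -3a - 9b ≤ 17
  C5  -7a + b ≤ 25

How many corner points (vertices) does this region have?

4

The feasible vertices (each the meet of two boundaries and inside every other half-plane) are:
  (-73/24, -7/8)
  (-7/2, 1/2)
  (-82/105, -57/35)
  (-36/19, 223/19)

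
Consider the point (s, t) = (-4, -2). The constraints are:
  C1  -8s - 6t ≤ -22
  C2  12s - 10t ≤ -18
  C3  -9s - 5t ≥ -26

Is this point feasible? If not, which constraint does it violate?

not feasible — violates C1

Constraint C1: -8s - 6t = 44, which is not ≤ -22. All other constraints are satisfied.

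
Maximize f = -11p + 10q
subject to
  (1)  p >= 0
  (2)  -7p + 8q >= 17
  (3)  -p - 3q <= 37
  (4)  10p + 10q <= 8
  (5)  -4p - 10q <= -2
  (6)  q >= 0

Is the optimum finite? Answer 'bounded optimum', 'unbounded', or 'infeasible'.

The boundaries p = 0 and -7p + 8q = 17 meet at (0, 17/8), but that point violates 10p + 10q ≤ 8. Every candidate vertex is excluded by some other constraint, so the feasible region is empty.

infeasible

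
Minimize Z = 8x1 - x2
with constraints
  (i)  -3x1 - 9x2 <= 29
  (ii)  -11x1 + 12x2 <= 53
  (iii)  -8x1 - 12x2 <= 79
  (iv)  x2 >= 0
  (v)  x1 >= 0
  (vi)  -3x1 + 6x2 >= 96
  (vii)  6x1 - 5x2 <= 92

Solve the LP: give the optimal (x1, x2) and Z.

Vertices and Z = 8x1 - x2:
  (139/5, 299/10) → Z = 385/2
  (1369/17, 1330/17) → Z = 566
  (344/7, 284/7) → Z = 2468/7

The binding constraints are -11x1 + 12x2 = 53 and -3x1 + 6x2 = 96.
Solving simultaneously gives x1 = 139/5, x2 = 299/10.

x1 = 139/5, x2 = 299/10, minimum Z = 385/2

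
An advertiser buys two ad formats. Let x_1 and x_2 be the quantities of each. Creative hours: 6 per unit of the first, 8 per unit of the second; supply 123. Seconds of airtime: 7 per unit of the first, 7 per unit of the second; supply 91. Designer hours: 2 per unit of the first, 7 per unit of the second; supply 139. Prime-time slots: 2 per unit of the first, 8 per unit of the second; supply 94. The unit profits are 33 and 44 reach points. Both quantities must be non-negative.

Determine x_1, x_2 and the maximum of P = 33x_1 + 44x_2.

x_1 = 5/3, x_2 = 34/3, maximum P = 1661/3

The binding constraints are 7x_1 + 7x_2 = 91 and 2x_1 + 8x_2 = 94.
Solving simultaneously gives x_1 = 5/3, x_2 = 34/3.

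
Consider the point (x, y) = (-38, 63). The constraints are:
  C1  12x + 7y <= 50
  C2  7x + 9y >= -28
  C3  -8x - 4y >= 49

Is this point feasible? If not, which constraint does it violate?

C1: -15 ≤ 50 ✓
C2: 301 ≥ -28 ✓
C3: 52 ≥ 49 ✓

feasible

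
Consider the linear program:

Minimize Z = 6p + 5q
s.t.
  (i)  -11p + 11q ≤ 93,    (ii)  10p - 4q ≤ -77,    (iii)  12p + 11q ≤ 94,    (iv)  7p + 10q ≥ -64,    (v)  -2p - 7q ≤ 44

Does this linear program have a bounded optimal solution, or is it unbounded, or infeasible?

Vertices and Z = 6p + 5q:
  (-475/66, 83/66) → Z = -2435/66
  (-1634/187, -53/187) → Z = -10069/187
  (-513/64, -101/128) → Z = -6661/128
The feasible region has finitely many vertices and no improving ray; the minimum is -10069/187 at (-1634/187, -53/187).

bounded optimum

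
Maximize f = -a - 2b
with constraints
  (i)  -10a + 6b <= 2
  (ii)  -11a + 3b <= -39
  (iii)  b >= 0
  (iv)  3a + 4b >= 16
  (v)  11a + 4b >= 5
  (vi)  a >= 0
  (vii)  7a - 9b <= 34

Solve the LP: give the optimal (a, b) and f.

a = 56/11, b = 2/11, maximum f = -60/11

The feasible region is unbounded (it extends along (9, 7), (3, 5)), but f strictly decreases along every unbounded feasible direction, so there is no improving ray and the maximum is attained at a vertex.

The optimum lies where 3a + 4b = 16 and 7a - 9b = 34.
Solving simultaneously gives a = 56/11, b = 2/11.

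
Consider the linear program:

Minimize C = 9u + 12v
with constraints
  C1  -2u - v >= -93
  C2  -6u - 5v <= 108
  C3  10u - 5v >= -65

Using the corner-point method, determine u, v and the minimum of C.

u = 573/4, v = -387/2, minimum C = -4131/4

Vertices and C = 9u + 12v:
  (573/4, -387/2) → C = -4131/4
  (20, 53) → C = 816
  (-173/16, -69/8) → C = -3213/16

The optimum lies where -2u - v = -93 and -6u - 5v = 108.
Solving simultaneously gives u = 573/4, v = -387/2.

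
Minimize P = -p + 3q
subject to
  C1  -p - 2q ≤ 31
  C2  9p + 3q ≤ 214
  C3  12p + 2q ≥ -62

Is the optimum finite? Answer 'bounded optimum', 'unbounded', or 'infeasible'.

Corner points and P = -p + 3q:
  (521/15, -493/15) → P = -400/3
  (-31/11, -155/11) → P = -434/11
  (-307/9, 521/3) → P = 4996/9
The feasible region has finitely many vertices and no improving ray; the minimum is -400/3 at (521/15, -493/15).

bounded optimum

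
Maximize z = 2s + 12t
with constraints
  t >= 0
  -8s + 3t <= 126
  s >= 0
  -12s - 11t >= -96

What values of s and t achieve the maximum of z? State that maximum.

Extreme points and z = 2s + 12t:
  (0, 0) → z = 0
  (8, 0) → z = 16
  (0, 96/11) → z = 1152/11

At the optimal vertex, s = 0 and -12s - 11t = -96.
Solving simultaneously gives s = 0, t = 96/11.

s = 0, t = 96/11, maximum z = 1152/11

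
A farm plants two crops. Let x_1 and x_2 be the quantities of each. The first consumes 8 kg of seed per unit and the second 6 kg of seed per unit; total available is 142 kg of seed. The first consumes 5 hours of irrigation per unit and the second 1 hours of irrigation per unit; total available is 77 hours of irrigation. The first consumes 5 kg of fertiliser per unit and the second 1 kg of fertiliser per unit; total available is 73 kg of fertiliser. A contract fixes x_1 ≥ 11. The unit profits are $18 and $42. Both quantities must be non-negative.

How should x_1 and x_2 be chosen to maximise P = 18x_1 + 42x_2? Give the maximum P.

x_1 = 11, x_2 = 9, maximum P = 576

Vertices and P = 18x_1 + 42x_2:
  (73/5, 0) → P = 1314/5
  (11, 0) → P = 198
  (148/11, 63/11) → P = 5310/11
  (11, 9) → P = 576

The optimum lies where 8x_1 + 6x_2 = 142 and x_1 = 11.
Solving simultaneously gives x_1 = 11, x_2 = 9.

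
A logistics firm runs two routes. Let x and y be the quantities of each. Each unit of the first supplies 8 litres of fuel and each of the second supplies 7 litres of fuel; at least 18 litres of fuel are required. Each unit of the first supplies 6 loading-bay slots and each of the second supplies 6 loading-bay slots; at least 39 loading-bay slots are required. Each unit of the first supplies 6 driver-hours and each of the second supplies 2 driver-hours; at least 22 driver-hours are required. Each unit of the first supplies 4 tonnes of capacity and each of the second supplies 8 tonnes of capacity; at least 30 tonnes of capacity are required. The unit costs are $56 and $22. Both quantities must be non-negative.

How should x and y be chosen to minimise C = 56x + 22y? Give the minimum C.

Extreme points and C = 56x + 22y:
  (0, 11) → C = 242
  (15/2, 0) → C = 420
  (9/4, 17/4) → C = 439/2
  (11/2, 1) → C = 330
The feasible region is unbounded (it extends along (0, 1), (1, 0)), but C strictly increases along every unbounded feasible direction, so there is no improving ray and the minimum is attained at a vertex.

x = 9/4, y = 17/4, minimum C = 439/2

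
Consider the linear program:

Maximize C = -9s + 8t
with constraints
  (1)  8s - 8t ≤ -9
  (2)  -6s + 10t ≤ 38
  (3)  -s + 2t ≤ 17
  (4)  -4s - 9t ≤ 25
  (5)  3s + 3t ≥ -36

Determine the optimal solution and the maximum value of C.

s = -296/47, t = 1/47, maximum C = 2672/47

Vertices and C = -9s + 8t:
  (107/16, 125/16) → C = 37/16
  (-281/104, -41/26) → C = 1217/104
  (-296/47, 1/47) → C = 2672/47

The binding constraints are -6s + 10t = 38 and -4s - 9t = 25.
Solving simultaneously gives s = -296/47, t = 1/47.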